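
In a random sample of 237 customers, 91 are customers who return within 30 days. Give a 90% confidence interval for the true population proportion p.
(0.332, 0.436)

Proportion CI:
p̂ = 91/237 = 0.38397
SE = √(p̂(1-p̂)/n) = √(0.38397 · 0.61603 / 237) = 0.03159

z* = 1.645
Margin = z* · SE = 1.645 · 0.03159 = 0.0520

CI: 0.38397 ± 0.0520 = (0.332, 0.436)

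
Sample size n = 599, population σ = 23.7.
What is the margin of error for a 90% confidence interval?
Margin of error = 1.59

Margin of error = z* · σ/√n
= 1.645 · 23.7/√599
= 1.645 · 23.7/24.4745
= 1.59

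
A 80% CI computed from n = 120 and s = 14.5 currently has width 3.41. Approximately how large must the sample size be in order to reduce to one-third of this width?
n ≈ 1080

CI width ∝ 1/√n
To reduce width by factor 3, need √n to grow by 3 → need 3² = 9 times as many samples.

Current: n = 120, width = 3.41
New: n = 1080, width ≈ 1.13

Width reduced by factor of 3.41/1.13 = 3.02.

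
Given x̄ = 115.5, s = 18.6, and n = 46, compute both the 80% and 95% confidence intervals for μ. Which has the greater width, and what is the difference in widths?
95% CI is wider by 3.91

df = 45
80% CI: t* = 1.301, (111.93, 119.07), width = 2 · t* · s/√n = 7.14
95% CI: t* = 2.014, (109.98, 121.02), width = 2 · t* · s/√n = 11.05

The 95% CI is wider by 11.05 - 7.14 = 3.91.
Higher confidence requires a wider interval.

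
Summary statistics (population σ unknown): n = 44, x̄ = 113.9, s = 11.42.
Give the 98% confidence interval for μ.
(109.74, 118.06)

t-interval (σ unknown):
df = n - 1 = 43
t* = 2.416 for 98% confidence

Margin of error = t* · s/√n = 2.416 · 11.42/√44 = 4.16

CI: (109.74, 118.06)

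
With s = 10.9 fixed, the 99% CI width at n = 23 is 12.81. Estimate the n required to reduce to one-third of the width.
n ≈ 207

CI width ∝ 1/√n
To reduce width by factor 3, need √n to grow by 3 → need 3² = 9 times as many samples.

Current: n = 23, width = 12.81
New: n = 207, width ≈ 3.94

Width reduced by factor of 12.81/3.94 = 3.25.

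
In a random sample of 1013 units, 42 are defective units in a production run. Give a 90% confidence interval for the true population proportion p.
(0.031, 0.052)

Proportion CI:
p̂ = 42/1013 = 0.04146
SE = √(p̂(1-p̂)/n) = √(0.04146 · 0.95854 / 1013) = 0.00626

z* = 1.645
Margin = z* · SE = 1.645 · 0.00626 = 0.0103

CI: 0.04146 ± 0.0103 = (0.031, 0.052)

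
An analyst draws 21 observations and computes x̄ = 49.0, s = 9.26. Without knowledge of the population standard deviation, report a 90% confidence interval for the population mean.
(45.51, 52.49)

t-interval (σ unknown):
df = n - 1 = 20
t* = 1.725 for 90% confidence

Margin of error = t* · s/√n = 1.725 · 9.26/√21 = 3.49

CI: (45.51, 52.49)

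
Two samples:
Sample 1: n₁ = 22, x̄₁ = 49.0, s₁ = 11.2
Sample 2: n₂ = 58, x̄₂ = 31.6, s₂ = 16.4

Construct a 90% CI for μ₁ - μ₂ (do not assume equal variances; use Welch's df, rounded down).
(12.02, 22.78)

Difference: x̄₁ - x̄₂ = 17.40
SE = √(s₁²/n₁ + s₂²/n₂) = √(11.2²/22 + 16.4²/58) = 3.2154
df = 55.52 → 55 (Welch–Satterthwaite, rounded down)
t* = 1.673

CI: 17.40 ± 1.673 · 3.2154 = 17.40 ± 5.38 = (12.02, 22.78)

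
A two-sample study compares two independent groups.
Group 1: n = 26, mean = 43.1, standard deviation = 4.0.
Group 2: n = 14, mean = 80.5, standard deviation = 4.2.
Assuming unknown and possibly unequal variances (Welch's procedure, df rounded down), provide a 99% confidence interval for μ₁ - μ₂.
(-41.22, -33.58)

Difference: x̄₁ - x̄₂ = -37.40
SE = √(s₁²/n₁ + s₂²/n₂) = √(4.0²/26 + 4.2²/14) = 1.3694
df = 25.62 → 25 (Welch–Satterthwaite, rounded down)
t* = 2.787

CI: -37.40 ± 2.787 · 1.3694 = -37.40 ± 3.82 = (-41.22, -33.58)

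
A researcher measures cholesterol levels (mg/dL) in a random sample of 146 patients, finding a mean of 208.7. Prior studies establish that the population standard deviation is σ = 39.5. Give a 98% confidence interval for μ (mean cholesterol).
(201.10, 216.30)

z-interval (σ known):
z* = 2.326 for 98% confidence

Margin of error = z* · σ/√n = 2.326 · 39.5/√146 = 7.60

CI: (208.7 - 7.60, 208.7 + 7.60) = (201.10, 216.30)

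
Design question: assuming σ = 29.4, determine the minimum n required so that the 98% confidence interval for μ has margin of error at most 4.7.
n ≥ 212

For margin E ≤ 4.7:
n ≥ (z* · σ / E)²
n ≥ (2.326 · 29.4 / 4.7)²
n ≥ 211.70

Minimum n = 212 (rounding up)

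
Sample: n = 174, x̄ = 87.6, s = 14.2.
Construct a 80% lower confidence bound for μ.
μ ≥ 86.69

Lower bound (one-sided):
t* = 0.844 (one-sided for 80%)
Lower bound = x̄ - t* · s/√n = 87.6 - 0.844 · 14.2/√174 = 86.69

We are 80% confident that μ ≥ 86.69.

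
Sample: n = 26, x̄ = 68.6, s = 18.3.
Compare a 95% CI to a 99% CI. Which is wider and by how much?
99% CI is wider by 5.21

df = 25
95% CI: t* = 2.060, (61.21, 75.99), width = 2 · t* · s/√n = 14.79
99% CI: t* = 2.787, (58.60, 78.60), width = 2 · t* · s/√n = 20.00

The 99% CI is wider by 20.00 - 14.79 = 5.21.
Higher confidence requires a wider interval.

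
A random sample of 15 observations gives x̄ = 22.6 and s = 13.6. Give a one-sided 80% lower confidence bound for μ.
μ ≥ 19.55

Lower bound (one-sided):
t* = 0.868 (one-sided for 80%)
Lower bound = x̄ - t* · s/√n = 22.6 - 0.868 · 13.6/√15 = 19.55

We are 80% confident that μ ≥ 19.55.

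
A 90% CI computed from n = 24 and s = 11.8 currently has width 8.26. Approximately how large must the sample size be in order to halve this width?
n ≈ 96

CI width ∝ 1/√n
To reduce width by factor 2, need √n to grow by 2 → need 2² = 4 times as many samples.

Current: n = 24, width = 8.26
New: n = 96, width ≈ 4.00

Width reduced by factor of 8.26/4.00 = 2.06.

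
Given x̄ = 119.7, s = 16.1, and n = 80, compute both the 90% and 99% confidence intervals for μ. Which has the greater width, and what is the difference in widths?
99% CI is wider by 3.51

df = 79
90% CI: t* = 1.664, (116.70, 122.70), width = 2 · t* · s/√n = 5.99
99% CI: t* = 2.640, (114.95, 124.45), width = 2 · t* · s/√n = 9.50

The 99% CI is wider by 9.50 - 5.99 = 3.51.
Higher confidence requires a wider interval.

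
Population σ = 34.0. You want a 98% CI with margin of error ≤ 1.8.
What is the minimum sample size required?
n ≥ 1931

For margin E ≤ 1.8:
n ≥ (z* · σ / E)²
n ≥ (2.326 · 34.0 / 1.8)²
n ≥ 1930.33

Minimum n = 1931 (rounding up)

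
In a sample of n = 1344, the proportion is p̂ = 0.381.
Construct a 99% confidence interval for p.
(0.347, 0.415)

Proportion CI:
SE = √(p̂(1-p̂)/n) = √(0.381 · 0.619 / 1344) = 0.01325

z* = 2.576
Margin = z* · SE = 2.576 · 0.01325 = 0.0341

CI: 0.381 ± 0.0341 = (0.347, 0.415)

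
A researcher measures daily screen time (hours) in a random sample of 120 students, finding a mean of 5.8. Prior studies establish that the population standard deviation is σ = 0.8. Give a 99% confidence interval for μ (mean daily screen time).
(5.61, 5.99)

z-interval (σ known):
z* = 2.576 for 99% confidence

Margin of error = z* · σ/√n = 2.576 · 0.8/√120 = 0.19

CI: (5.8 - 0.19, 5.8 + 0.19) = (5.61, 5.99)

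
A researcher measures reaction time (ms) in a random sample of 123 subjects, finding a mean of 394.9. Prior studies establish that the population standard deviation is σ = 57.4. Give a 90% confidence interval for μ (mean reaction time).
(386.39, 403.41)

z-interval (σ known):
z* = 1.645 for 90% confidence

Margin of error = z* · σ/√n = 1.645 · 57.4/√123 = 8.51

CI: (394.9 - 8.51, 394.9 + 8.51) = (386.39, 403.41)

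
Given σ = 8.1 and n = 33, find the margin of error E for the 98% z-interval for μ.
Margin of error = 3.28

Margin of error = z* · σ/√n
= 2.326 · 8.1/√33
= 2.326 · 8.1/5.7446
= 3.28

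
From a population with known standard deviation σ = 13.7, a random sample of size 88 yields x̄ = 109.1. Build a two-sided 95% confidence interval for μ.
(106.24, 111.96)

z-interval (σ known):
z* = 1.960 for 95% confidence

Margin of error = z* · σ/√n = 1.960 · 13.7/√88 = 2.86

CI: (109.1 - 2.86, 109.1 + 2.86) = (106.24, 111.96)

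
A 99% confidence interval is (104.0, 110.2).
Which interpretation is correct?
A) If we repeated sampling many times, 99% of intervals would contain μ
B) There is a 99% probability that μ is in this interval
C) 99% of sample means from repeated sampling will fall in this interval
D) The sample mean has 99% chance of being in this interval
A

A) Correct — this is the frequentist long-run coverage interpretation.
B) Wrong — μ is fixed; the randomness lives in the interval, not in μ.
C) Wrong — coverage applies to intervals containing μ, not to future x̄ values.
D) Wrong — x̄ is observed and sits in the interval by construction.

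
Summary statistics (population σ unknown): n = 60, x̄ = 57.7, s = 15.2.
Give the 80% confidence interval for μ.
(55.16, 60.24)

t-interval (σ unknown):
df = n - 1 = 59
t* = 1.296 for 80% confidence

Margin of error = t* · s/√n = 1.296 · 15.2/√60 = 2.54

CI: (55.16, 60.24)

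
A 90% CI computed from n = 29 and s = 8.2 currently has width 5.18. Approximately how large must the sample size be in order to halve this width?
n ≈ 116

CI width ∝ 1/√n
To reduce width by factor 2, need √n to grow by 2 → need 2² = 4 times as many samples.

Current: n = 29, width = 5.18
New: n = 116, width ≈ 2.52

Width reduced by factor of 5.18/2.52 = 2.06.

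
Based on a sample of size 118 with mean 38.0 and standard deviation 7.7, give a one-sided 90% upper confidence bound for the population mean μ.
μ ≤ 38.91

Upper bound (one-sided):
t* = 1.289 (one-sided for 90%)
Upper bound = x̄ + t* · s/√n = 38.0 + 1.289 · 7.7/√118 = 38.91

We are 90% confident that μ ≤ 38.91.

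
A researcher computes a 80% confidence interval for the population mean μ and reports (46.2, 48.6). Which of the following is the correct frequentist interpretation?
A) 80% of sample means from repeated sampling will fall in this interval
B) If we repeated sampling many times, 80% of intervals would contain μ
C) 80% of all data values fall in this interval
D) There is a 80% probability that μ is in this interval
B

A) Wrong — coverage applies to intervals containing μ, not to future x̄ values.
B) Correct — this is the frequentist long-run coverage interpretation.
C) Wrong — a CI is about the parameter μ, not individual data values.
D) Wrong — μ is fixed; the randomness lives in the interval, not in μ.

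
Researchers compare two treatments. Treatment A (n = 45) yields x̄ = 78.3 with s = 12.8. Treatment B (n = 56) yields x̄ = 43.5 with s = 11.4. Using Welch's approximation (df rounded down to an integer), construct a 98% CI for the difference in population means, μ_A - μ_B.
(29.02, 40.58)

Difference: x̄₁ - x̄₂ = 34.80
SE = √(s₁²/n₁ + s₂²/n₂) = √(12.8²/45 + 11.4²/56) = 2.4416
df = 89.03 → 89 (Welch–Satterthwaite, rounded down)
t* = 2.369

CI: 34.80 ± 2.369 · 2.4416 = 34.80 ± 5.78 = (29.02, 40.58)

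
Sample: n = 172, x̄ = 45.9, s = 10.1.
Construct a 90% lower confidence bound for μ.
μ ≥ 44.91

Lower bound (one-sided):
t* = 1.287 (one-sided for 90%)
Lower bound = x̄ - t* · s/√n = 45.9 - 1.287 · 10.1/√172 = 44.91

We are 90% confident that μ ≥ 44.91.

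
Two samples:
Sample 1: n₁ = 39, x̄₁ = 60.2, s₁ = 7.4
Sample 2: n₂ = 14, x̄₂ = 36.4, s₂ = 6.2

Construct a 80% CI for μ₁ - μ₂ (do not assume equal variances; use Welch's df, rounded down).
(21.12, 26.48)

Difference: x̄₁ - x̄₂ = 23.80
SE = √(s₁²/n₁ + s₂²/n₂) = √(7.4²/39 + 6.2²/14) = 2.0371
df = 27.26 → 27 (Welch–Satterthwaite, rounded down)
t* = 1.314

CI: 23.80 ± 1.314 · 2.0371 = 23.80 ± 2.68 = (21.12, 26.48)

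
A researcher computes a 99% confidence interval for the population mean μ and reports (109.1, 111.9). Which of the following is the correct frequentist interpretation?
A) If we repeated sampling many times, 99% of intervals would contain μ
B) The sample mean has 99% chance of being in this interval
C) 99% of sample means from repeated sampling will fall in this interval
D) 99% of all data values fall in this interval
A

A) Correct — this is the frequentist long-run coverage interpretation.
B) Wrong — x̄ is observed and sits in the interval by construction.
C) Wrong — coverage applies to intervals containing μ, not to future x̄ values.
D) Wrong — a CI is about the parameter μ, not individual data values.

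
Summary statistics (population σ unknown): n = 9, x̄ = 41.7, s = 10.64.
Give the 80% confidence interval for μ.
(36.75, 46.65)

t-interval (σ unknown):
df = n - 1 = 8
t* = 1.397 for 80% confidence

Margin of error = t* · s/√n = 1.397 · 10.64/√9 = 4.95

CI: (36.75, 46.65)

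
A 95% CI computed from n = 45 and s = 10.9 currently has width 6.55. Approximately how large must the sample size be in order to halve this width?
n ≈ 180

CI width ∝ 1/√n
To reduce width by factor 2, need √n to grow by 2 → need 2² = 4 times as many samples.

Current: n = 45, width = 6.55
New: n = 180, width ≈ 3.21

Width reduced by factor of 6.55/3.21 = 2.04.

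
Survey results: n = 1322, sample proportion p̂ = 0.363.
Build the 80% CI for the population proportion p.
(0.346, 0.380)

Proportion CI:
SE = √(p̂(1-p̂)/n) = √(0.363 · 0.637 / 1322) = 0.01323

z* = 1.282
Margin = z* · SE = 1.282 · 0.01323 = 0.0170

CI: 0.363 ± 0.0170 = (0.346, 0.380)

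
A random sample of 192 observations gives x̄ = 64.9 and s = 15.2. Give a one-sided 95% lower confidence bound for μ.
μ ≥ 63.09

Lower bound (one-sided):
t* = 1.653 (one-sided for 95%)
Lower bound = x̄ - t* · s/√n = 64.9 - 1.653 · 15.2/√192 = 63.09

We are 95% confident that μ ≥ 63.09.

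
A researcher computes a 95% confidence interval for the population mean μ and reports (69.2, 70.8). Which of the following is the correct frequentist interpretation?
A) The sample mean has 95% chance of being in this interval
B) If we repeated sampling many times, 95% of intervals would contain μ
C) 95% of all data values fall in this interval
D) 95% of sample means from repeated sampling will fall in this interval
B

A) Wrong — x̄ is observed and sits in the interval by construction.
B) Correct — this is the frequentist long-run coverage interpretation.
C) Wrong — a CI is about the parameter μ, not individual data values.
D) Wrong — coverage applies to intervals containing μ, not to future x̄ values.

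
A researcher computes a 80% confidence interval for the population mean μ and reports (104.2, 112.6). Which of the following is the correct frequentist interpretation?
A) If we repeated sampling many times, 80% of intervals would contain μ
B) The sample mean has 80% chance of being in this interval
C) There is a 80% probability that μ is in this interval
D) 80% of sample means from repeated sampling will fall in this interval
A

A) Correct — this is the frequentist long-run coverage interpretation.
B) Wrong — x̄ is observed and sits in the interval by construction.
C) Wrong — μ is fixed; the randomness lives in the interval, not in μ.
D) Wrong — coverage applies to intervals containing μ, not to future x̄ values.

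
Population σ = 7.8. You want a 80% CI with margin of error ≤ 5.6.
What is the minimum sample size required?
n ≥ 4

For margin E ≤ 5.6:
n ≥ (z* · σ / E)²
n ≥ (1.282 · 7.8 / 5.6)²
n ≥ 3.19

Minimum n = 4 (rounding up)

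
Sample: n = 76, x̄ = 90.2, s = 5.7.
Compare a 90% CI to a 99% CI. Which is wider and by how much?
99% CI is wider by 1.28

df = 75
90% CI: t* = 1.665, (89.11, 91.29), width = 2 · t* · s/√n = 2.18
99% CI: t* = 2.643, (88.47, 91.93), width = 2 · t* · s/√n = 3.46

The 99% CI is wider by 3.46 - 2.18 = 1.28.
Higher confidence requires a wider interval.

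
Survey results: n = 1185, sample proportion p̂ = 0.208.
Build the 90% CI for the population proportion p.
(0.189, 0.227)

Proportion CI:
SE = √(p̂(1-p̂)/n) = √(0.208 · 0.792 / 1185) = 0.01179

z* = 1.645
Margin = z* · SE = 1.645 · 0.01179 = 0.0194

CI: 0.208 ± 0.0194 = (0.189, 0.227)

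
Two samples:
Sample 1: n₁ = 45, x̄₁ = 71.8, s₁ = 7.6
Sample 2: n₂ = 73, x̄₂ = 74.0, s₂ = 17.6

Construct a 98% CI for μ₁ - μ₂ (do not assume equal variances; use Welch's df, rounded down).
(-7.75, 3.35)

Difference: x̄₁ - x̄₂ = -2.20
SE = √(s₁²/n₁ + s₂²/n₂) = √(7.6²/45 + 17.6²/73) = 2.3509
df = 106.24 → 106 (Welch–Satterthwaite, rounded down)
t* = 2.362

CI: -2.20 ± 2.362 · 2.3509 = -2.20 ± 5.55 = (-7.75, 3.35)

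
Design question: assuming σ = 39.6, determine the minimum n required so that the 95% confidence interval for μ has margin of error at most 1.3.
n ≥ 3565

For margin E ≤ 1.3:
n ≥ (z* · σ / E)²
n ≥ (1.960 · 39.6 / 1.3)²
n ≥ 3564.64

Minimum n = 3565 (rounding up)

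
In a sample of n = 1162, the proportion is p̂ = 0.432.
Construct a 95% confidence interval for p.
(0.404, 0.460)

Proportion CI:
SE = √(p̂(1-p̂)/n) = √(0.432 · 0.568 / 1162) = 0.01453

z* = 1.960
Margin = z* · SE = 1.960 · 0.01453 = 0.0285

CI: 0.432 ± 0.0285 = (0.404, 0.460)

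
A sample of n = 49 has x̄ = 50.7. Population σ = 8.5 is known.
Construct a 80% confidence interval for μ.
(49.14, 52.26)

z-interval (σ known):
z* = 1.282 for 80% confidence

Margin of error = z* · σ/√n = 1.282 · 8.5/√49 = 1.56

CI: (50.7 - 1.56, 50.7 + 1.56) = (49.14, 52.26)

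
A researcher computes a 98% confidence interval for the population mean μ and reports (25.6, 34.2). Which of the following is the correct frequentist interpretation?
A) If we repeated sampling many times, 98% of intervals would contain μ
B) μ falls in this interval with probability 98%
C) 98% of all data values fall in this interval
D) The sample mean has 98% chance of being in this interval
A

A) Correct — this is the frequentist long-run coverage interpretation.
B) Wrong — μ is fixed; the randomness lives in the interval, not in μ.
C) Wrong — a CI is about the parameter μ, not individual data values.
D) Wrong — x̄ is observed and sits in the interval by construction.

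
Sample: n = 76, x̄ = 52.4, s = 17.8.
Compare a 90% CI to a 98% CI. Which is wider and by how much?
98% CI is wider by 2.91

df = 75
90% CI: t* = 1.665, (49.00, 55.80), width = 2 · t* · s/√n = 6.80
98% CI: t* = 2.377, (47.55, 57.25), width = 2 · t* · s/√n = 9.71

The 98% CI is wider by 9.71 - 6.80 = 2.91.
Higher confidence requires a wider interval.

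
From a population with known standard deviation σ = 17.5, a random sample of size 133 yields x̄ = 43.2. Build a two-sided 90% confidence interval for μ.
(40.70, 45.70)

z-interval (σ known):
z* = 1.645 for 90% confidence

Margin of error = z* · σ/√n = 1.645 · 17.5/√133 = 2.50

CI: (43.2 - 2.50, 43.2 + 2.50) = (40.70, 45.70)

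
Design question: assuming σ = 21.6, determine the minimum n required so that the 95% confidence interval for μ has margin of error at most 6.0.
n ≥ 50

For margin E ≤ 6.0:
n ≥ (z* · σ / E)²
n ≥ (1.960 · 21.6 / 6.0)²
n ≥ 49.79

Minimum n = 50 (rounding up)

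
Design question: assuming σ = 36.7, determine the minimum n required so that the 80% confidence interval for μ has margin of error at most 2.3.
n ≥ 419

For margin E ≤ 2.3:
n ≥ (z* · σ / E)²
n ≥ (1.282 · 36.7 / 2.3)²
n ≥ 418.46

Minimum n = 419 (rounding up)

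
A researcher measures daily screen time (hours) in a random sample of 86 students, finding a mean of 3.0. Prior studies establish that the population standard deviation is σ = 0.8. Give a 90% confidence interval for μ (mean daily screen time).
(2.86, 3.14)

z-interval (σ known):
z* = 1.645 for 90% confidence

Margin of error = z* · σ/√n = 1.645 · 0.8/√86 = 0.14

CI: (3.0 - 0.14, 3.0 + 0.14) = (2.86, 3.14)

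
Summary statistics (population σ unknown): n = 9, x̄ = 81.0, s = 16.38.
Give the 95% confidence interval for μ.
(68.41, 93.59)

t-interval (σ unknown):
df = n - 1 = 8
t* = 2.306 for 95% confidence

Margin of error = t* · s/√n = 2.306 · 16.38/√9 = 12.59

CI: (68.41, 93.59)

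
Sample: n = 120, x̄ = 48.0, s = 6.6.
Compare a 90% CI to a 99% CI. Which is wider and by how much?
99% CI is wider by 1.15

df = 119
90% CI: t* = 1.658, (47.00, 49.00), width = 2 · t* · s/√n = 2.00
99% CI: t* = 2.618, (46.42, 49.58), width = 2 · t* · s/√n = 3.15

The 99% CI is wider by 3.15 - 2.00 = 1.15.
Higher confidence requires a wider interval.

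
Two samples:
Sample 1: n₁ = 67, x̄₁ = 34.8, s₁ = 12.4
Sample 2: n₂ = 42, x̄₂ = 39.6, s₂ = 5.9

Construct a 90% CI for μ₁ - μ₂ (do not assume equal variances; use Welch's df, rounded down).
(-7.73, -1.87)

Difference: x̄₁ - x̄₂ = -4.80
SE = √(s₁²/n₁ + s₂²/n₂) = √(12.4²/67 + 5.9²/42) = 1.7674
df = 101.06 → 101 (Welch–Satterthwaite, rounded down)
t* = 1.660

CI: -4.80 ± 1.660 · 1.7674 = -4.80 ± 2.93 = (-7.73, -1.87)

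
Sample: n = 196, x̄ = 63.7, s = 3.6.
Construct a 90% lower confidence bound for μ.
μ ≥ 63.37

Lower bound (one-sided):
t* = 1.286 (one-sided for 90%)
Lower bound = x̄ - t* · s/√n = 63.7 - 1.286 · 3.6/√196 = 63.37

We are 90% confident that μ ≥ 63.37.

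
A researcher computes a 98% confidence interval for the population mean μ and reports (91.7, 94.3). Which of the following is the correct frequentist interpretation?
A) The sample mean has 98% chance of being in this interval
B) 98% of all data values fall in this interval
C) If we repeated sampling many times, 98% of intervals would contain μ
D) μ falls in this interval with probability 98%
C

A) Wrong — x̄ is observed and sits in the interval by construction.
B) Wrong — a CI is about the parameter μ, not individual data values.
C) Correct — this is the frequentist long-run coverage interpretation.
D) Wrong — μ is fixed; the randomness lives in the interval, not in μ.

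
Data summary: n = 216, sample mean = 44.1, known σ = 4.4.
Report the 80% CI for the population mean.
(43.72, 44.48)

z-interval (σ known):
z* = 1.282 for 80% confidence

Margin of error = z* · σ/√n = 1.282 · 4.4/√216 = 0.38

CI: (44.1 - 0.38, 44.1 + 0.38) = (43.72, 44.48)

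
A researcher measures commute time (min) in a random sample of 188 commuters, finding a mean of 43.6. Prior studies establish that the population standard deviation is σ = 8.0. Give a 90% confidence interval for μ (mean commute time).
(42.64, 44.56)

z-interval (σ known):
z* = 1.645 for 90% confidence

Margin of error = z* · σ/√n = 1.645 · 8.0/√188 = 0.96

CI: (43.6 - 0.96, 43.6 + 0.96) = (42.64, 44.56)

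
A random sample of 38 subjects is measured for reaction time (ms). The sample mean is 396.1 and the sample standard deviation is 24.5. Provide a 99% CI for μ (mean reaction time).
(385.31, 406.89)

t-interval (σ unknown):
df = n - 1 = 37
t* = 2.715 for 99% confidence

Margin of error = t* · s/√n = 2.715 · 24.5/√38 = 10.79

CI: (385.31, 406.89)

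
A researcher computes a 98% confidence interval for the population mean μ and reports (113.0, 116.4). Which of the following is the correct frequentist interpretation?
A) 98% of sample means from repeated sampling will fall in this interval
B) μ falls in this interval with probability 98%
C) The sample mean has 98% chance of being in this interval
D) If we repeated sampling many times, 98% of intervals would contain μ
D

A) Wrong — coverage applies to intervals containing μ, not to future x̄ values.
B) Wrong — μ is fixed; the randomness lives in the interval, not in μ.
C) Wrong — x̄ is observed and sits in the interval by construction.
D) Correct — this is the frequentist long-run coverage interpretation.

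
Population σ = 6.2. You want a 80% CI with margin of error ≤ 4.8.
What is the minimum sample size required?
n ≥ 3

For margin E ≤ 4.8:
n ≥ (z* · σ / E)²
n ≥ (1.282 · 6.2 / 4.8)²
n ≥ 2.74

Minimum n = 3 (rounding up)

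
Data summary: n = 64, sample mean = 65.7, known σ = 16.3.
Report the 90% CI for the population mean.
(62.35, 69.05)

z-interval (σ known):
z* = 1.645 for 90% confidence

Margin of error = z* · σ/√n = 1.645 · 16.3/√64 = 3.35

CI: (65.7 - 3.35, 65.7 + 3.35) = (62.35, 69.05)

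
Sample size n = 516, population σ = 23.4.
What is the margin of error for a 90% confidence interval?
Margin of error = 1.69

Margin of error = z* · σ/√n
= 1.645 · 23.4/√516
= 1.645 · 23.4/22.7156
= 1.69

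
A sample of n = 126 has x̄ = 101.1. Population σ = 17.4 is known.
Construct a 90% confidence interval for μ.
(98.55, 103.65)

z-interval (σ known):
z* = 1.645 for 90% confidence

Margin of error = z* · σ/√n = 1.645 · 17.4/√126 = 2.55

CI: (101.1 - 2.55, 101.1 + 2.55) = (98.55, 103.65)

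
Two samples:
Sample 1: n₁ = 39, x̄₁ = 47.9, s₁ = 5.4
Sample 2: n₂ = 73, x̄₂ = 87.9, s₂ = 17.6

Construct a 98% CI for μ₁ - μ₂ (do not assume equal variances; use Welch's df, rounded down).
(-45.29, -34.71)

Difference: x̄₁ - x̄₂ = -40.00
SE = √(s₁²/n₁ + s₂²/n₂) = √(5.4²/39 + 17.6²/73) = 2.2341
df = 94.07 → 94 (Welch–Satterthwaite, rounded down)
t* = 2.367

CI: -40.00 ± 2.367 · 2.2341 = -40.00 ± 5.29 = (-45.29, -34.71)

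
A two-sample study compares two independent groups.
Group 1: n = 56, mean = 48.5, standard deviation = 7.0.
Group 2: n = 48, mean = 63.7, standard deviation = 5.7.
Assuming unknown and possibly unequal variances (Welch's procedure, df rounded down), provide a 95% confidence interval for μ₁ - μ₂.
(-17.67, -12.73)

Difference: x̄₁ - x̄₂ = -15.20
SE = √(s₁²/n₁ + s₂²/n₂) = √(7.0²/56 + 5.7²/48) = 1.2457
df = 101.75 → 101 (Welch–Satterthwaite, rounded down)
t* = 1.984

CI: -15.20 ± 1.984 · 1.2457 = -15.20 ± 2.47 = (-17.67, -12.73)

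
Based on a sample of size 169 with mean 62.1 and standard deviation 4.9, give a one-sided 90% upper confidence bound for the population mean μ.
μ ≤ 62.59

Upper bound (one-sided):
t* = 1.287 (one-sided for 90%)
Upper bound = x̄ + t* · s/√n = 62.1 + 1.287 · 4.9/√169 = 62.59

We are 90% confident that μ ≤ 62.59.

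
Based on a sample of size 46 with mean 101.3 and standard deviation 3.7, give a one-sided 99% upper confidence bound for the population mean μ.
μ ≤ 102.62

Upper bound (one-sided):
t* = 2.412 (one-sided for 99%)
Upper bound = x̄ + t* · s/√n = 101.3 + 2.412 · 3.7/√46 = 102.62

We are 99% confident that μ ≤ 102.62.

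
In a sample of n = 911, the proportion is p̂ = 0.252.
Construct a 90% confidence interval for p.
(0.228, 0.276)

Proportion CI:
SE = √(p̂(1-p̂)/n) = √(0.252 · 0.748 / 911) = 0.01438

z* = 1.645
Margin = z* · SE = 1.645 · 0.01438 = 0.0237

CI: 0.252 ± 0.0237 = (0.228, 0.276)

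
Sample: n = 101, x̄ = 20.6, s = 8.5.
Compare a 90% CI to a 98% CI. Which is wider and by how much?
98% CI is wider by 1.19

df = 100
90% CI: t* = 1.660, (19.20, 22.00), width = 2 · t* · s/√n = 2.81
98% CI: t* = 2.364, (18.60, 22.60), width = 2 · t* · s/√n = 4.00

The 98% CI is wider by 4.00 - 2.81 = 1.19.
Higher confidence requires a wider interval.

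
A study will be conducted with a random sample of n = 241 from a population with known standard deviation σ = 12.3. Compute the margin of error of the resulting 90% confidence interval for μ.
Margin of error = 1.30

Margin of error = z* · σ/√n
= 1.645 · 12.3/√241
= 1.645 · 12.3/15.5242
= 1.30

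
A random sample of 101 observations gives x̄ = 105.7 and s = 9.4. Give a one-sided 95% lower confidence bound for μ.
μ ≥ 104.15

Lower bound (one-sided):
t* = 1.660 (one-sided for 95%)
Lower bound = x̄ - t* · s/√n = 105.7 - 1.660 · 9.4/√101 = 104.15

We are 95% confident that μ ≥ 104.15.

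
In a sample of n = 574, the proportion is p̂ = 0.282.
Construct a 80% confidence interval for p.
(0.258, 0.306)

Proportion CI:
SE = √(p̂(1-p̂)/n) = √(0.282 · 0.718 / 574) = 0.01878

z* = 1.282
Margin = z* · SE = 1.282 · 0.01878 = 0.0241

CI: 0.282 ± 0.0241 = (0.258, 0.306)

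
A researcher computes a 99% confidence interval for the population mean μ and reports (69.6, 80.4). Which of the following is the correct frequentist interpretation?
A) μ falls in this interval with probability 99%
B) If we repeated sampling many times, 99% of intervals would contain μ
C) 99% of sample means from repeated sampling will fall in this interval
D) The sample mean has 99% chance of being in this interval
B

A) Wrong — μ is fixed; the randomness lives in the interval, not in μ.
B) Correct — this is the frequentist long-run coverage interpretation.
C) Wrong — coverage applies to intervals containing μ, not to future x̄ values.
D) Wrong — x̄ is observed and sits in the interval by construction.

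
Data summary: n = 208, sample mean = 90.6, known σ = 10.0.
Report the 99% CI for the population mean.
(88.81, 92.39)

z-interval (σ known):
z* = 2.576 for 99% confidence

Margin of error = z* · σ/√n = 2.576 · 10.0/√208 = 1.79

CI: (90.6 - 1.79, 90.6 + 1.79) = (88.81, 92.39)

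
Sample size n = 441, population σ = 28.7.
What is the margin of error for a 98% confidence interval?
Margin of error = 3.18

Margin of error = z* · σ/√n
= 2.326 · 28.7/√441
= 2.326 · 28.7/21.0000
= 3.18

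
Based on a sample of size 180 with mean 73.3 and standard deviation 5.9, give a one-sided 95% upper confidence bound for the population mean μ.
μ ≤ 74.03

Upper bound (one-sided):
t* = 1.653 (one-sided for 95%)
Upper bound = x̄ + t* · s/√n = 73.3 + 1.653 · 5.9/√180 = 74.03

We are 95% confident that μ ≤ 74.03.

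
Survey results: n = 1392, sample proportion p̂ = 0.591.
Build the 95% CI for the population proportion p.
(0.565, 0.617)

Proportion CI:
SE = √(p̂(1-p̂)/n) = √(0.591 · 0.409 / 1392) = 0.01318

z* = 1.960
Margin = z* · SE = 1.960 · 0.01318 = 0.0258

CI: 0.591 ± 0.0258 = (0.565, 0.617)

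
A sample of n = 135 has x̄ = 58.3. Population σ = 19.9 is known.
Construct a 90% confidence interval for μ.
(55.48, 61.12)

z-interval (σ known):
z* = 1.645 for 90% confidence

Margin of error = z* · σ/√n = 1.645 · 19.9/√135 = 2.82

CI: (58.3 - 2.82, 58.3 + 2.82) = (55.48, 61.12)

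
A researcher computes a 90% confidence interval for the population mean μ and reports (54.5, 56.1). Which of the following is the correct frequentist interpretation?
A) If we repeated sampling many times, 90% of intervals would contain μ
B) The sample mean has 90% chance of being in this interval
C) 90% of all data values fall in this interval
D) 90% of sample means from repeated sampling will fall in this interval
A

A) Correct — this is the frequentist long-run coverage interpretation.
B) Wrong — x̄ is observed and sits in the interval by construction.
C) Wrong — a CI is about the parameter μ, not individual data values.
D) Wrong — coverage applies to intervals containing μ, not to future x̄ values.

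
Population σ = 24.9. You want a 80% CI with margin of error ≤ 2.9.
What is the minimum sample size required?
n ≥ 122

For margin E ≤ 2.9:
n ≥ (z* · σ / E)²
n ≥ (1.282 · 24.9 / 2.9)²
n ≥ 121.17

Minimum n = 122 (rounding up)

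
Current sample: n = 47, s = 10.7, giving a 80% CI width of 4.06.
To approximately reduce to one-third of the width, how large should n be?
n ≈ 423

CI width ∝ 1/√n
To reduce width by factor 3, need √n to grow by 3 → need 3² = 9 times as many samples.

Current: n = 47, width = 4.06
New: n = 423, width ≈ 1.34

Width reduced by factor of 4.06/1.34 = 3.03.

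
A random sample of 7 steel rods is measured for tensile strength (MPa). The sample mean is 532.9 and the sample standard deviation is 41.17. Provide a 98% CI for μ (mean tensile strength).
(483.99, 581.81)

t-interval (σ unknown):
df = n - 1 = 6
t* = 3.143 for 98% confidence

Margin of error = t* · s/√n = 3.143 · 41.17/√7 = 48.91

CI: (483.99, 581.81)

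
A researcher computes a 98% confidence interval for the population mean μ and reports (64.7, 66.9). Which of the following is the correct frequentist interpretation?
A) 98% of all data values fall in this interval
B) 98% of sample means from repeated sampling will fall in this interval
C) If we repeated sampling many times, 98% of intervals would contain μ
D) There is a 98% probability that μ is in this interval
C

A) Wrong — a CI is about the parameter μ, not individual data values.
B) Wrong — coverage applies to intervals containing μ, not to future x̄ values.
C) Correct — this is the frequentist long-run coverage interpretation.
D) Wrong — μ is fixed; the randomness lives in the interval, not in μ.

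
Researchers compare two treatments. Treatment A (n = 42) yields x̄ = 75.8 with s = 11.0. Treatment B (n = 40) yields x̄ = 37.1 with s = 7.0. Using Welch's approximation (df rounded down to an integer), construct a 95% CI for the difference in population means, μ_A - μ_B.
(34.66, 42.74)

Difference: x̄₁ - x̄₂ = 38.70
SE = √(s₁²/n₁ + s₂²/n₂) = √(11.0²/42 + 7.0²/40) = 2.0263
df = 69.98 → 69 (Welch–Satterthwaite, rounded down)
t* = 1.995

CI: 38.70 ± 1.995 · 2.0263 = 38.70 ± 4.04 = (34.66, 42.74)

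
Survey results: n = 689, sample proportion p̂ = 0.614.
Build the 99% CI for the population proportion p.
(0.566, 0.662)

Proportion CI:
SE = √(p̂(1-p̂)/n) = √(0.614 · 0.386 / 689) = 0.01855

z* = 2.576
Margin = z* · SE = 2.576 · 0.01855 = 0.0478

CI: 0.614 ± 0.0478 = (0.566, 0.662)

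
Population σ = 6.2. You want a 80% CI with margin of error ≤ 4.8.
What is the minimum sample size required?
n ≥ 3

For margin E ≤ 4.8:
n ≥ (z* · σ / E)²
n ≥ (1.282 · 6.2 / 4.8)²
n ≥ 2.74

Minimum n = 3 (rounding up)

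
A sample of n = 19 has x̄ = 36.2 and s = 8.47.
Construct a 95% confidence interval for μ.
(32.12, 40.28)

t-interval (σ unknown):
df = n - 1 = 18
t* = 2.101 for 95% confidence

Margin of error = t* · s/√n = 2.101 · 8.47/√19 = 4.08

CI: (32.12, 40.28)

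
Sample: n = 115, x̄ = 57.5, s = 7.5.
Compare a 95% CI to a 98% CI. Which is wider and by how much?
98% CI is wider by 0.53

df = 114
95% CI: t* = 1.981, (56.11, 58.89), width = 2 · t* · s/√n = 2.77
98% CI: t* = 2.360, (55.85, 59.15), width = 2 · t* · s/√n = 3.30

The 98% CI is wider by 3.30 - 2.77 = 0.53.
Higher confidence requires a wider interval.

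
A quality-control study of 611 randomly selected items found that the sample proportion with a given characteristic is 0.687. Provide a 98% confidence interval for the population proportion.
(0.643, 0.731)

Proportion CI:
SE = √(p̂(1-p̂)/n) = √(0.687 · 0.313 / 611) = 0.01876

z* = 2.326
Margin = z* · SE = 2.326 · 0.01876 = 0.0436

CI: 0.687 ± 0.0436 = (0.643, 0.731)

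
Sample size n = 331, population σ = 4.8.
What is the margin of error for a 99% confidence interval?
Margin of error = 0.68

Margin of error = z* · σ/√n
= 2.576 · 4.8/√331
= 2.576 · 4.8/18.1934
= 0.68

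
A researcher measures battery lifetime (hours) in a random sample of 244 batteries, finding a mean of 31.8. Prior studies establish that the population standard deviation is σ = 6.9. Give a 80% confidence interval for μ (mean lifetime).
(31.23, 32.37)

z-interval (σ known):
z* = 1.282 for 80% confidence

Margin of error = z* · σ/√n = 1.282 · 6.9/√244 = 0.57

CI: (31.8 - 0.57, 31.8 + 0.57) = (31.23, 32.37)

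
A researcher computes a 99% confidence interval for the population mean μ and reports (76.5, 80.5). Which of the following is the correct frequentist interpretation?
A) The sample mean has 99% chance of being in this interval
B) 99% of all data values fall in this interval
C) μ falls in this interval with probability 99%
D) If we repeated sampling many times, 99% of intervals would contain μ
D

A) Wrong — x̄ is observed and sits in the interval by construction.
B) Wrong — a CI is about the parameter μ, not individual data values.
C) Wrong — μ is fixed; the randomness lives in the interval, not in μ.
D) Correct — this is the frequentist long-run coverage interpretation.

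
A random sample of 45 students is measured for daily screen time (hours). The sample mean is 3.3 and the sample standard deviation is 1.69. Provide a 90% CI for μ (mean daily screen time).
(2.88, 3.72)

t-interval (σ unknown):
df = n - 1 = 44
t* = 1.680 for 90% confidence

Margin of error = t* · s/√n = 1.680 · 1.69/√45 = 0.42

CI: (2.88, 3.72)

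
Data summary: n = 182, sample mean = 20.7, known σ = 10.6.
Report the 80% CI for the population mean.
(19.69, 21.71)

z-interval (σ known):
z* = 1.282 for 80% confidence

Margin of error = z* · σ/√n = 1.282 · 10.6/√182 = 1.01

CI: (20.7 - 1.01, 20.7 + 1.01) = (19.69, 21.71)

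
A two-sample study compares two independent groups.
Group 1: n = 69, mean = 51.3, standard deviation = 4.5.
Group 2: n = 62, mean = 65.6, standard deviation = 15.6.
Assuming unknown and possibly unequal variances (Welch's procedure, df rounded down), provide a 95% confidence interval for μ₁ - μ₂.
(-18.40, -10.20)

Difference: x̄₁ - x̄₂ = -14.30
SE = √(s₁²/n₁ + s₂²/n₂) = √(4.5²/69 + 15.6²/62) = 2.0539
df = 70.11 → 70 (Welch–Satterthwaite, rounded down)
t* = 1.994

CI: -14.30 ± 1.994 · 2.0539 = -14.30 ± 4.10 = (-18.40, -10.20)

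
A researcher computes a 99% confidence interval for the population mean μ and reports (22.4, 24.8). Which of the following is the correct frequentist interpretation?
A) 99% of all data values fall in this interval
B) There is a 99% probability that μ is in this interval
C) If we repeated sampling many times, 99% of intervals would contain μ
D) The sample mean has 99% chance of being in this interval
C

A) Wrong — a CI is about the parameter μ, not individual data values.
B) Wrong — μ is fixed; the randomness lives in the interval, not in μ.
C) Correct — this is the frequentist long-run coverage interpretation.
D) Wrong — x̄ is observed and sits in the interval by construction.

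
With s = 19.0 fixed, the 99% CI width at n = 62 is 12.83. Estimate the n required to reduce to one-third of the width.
n ≈ 558

CI width ∝ 1/√n
To reduce width by factor 3, need √n to grow by 3 → need 3² = 9 times as many samples.

Current: n = 62, width = 12.83
New: n = 558, width ≈ 4.16

Width reduced by factor of 12.83/4.16 = 3.08.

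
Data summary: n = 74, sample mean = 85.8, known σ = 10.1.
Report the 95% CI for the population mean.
(83.50, 88.10)

z-interval (σ known):
z* = 1.960 for 95% confidence

Margin of error = z* · σ/√n = 1.960 · 10.1/√74 = 2.30

CI: (85.8 - 2.30, 85.8 + 2.30) = (83.50, 88.10)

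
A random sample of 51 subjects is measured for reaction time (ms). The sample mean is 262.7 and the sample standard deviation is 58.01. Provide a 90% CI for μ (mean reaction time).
(249.09, 276.31)

t-interval (σ unknown):
df = n - 1 = 50
t* = 1.676 for 90% confidence

Margin of error = t* · s/√n = 1.676 · 58.01/√51 = 13.61

CI: (249.09, 276.31)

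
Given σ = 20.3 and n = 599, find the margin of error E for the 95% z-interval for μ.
Margin of error = 1.63

Margin of error = z* · σ/√n
= 1.960 · 20.3/√599
= 1.960 · 20.3/24.4745
= 1.63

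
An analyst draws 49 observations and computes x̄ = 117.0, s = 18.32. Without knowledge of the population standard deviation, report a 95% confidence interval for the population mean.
(111.74, 122.26)

t-interval (σ unknown):
df = n - 1 = 48
t* = 2.011 for 95% confidence

Margin of error = t* · s/√n = 2.011 · 18.32/√49 = 5.26

CI: (111.74, 122.26)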